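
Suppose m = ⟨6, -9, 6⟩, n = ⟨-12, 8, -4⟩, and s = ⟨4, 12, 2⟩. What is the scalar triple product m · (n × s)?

n × s:
i: 8·2 - (-4)·12 = 16 - (-48) = 64
j: (-4)·4 - (-12)·2 = -16 - (-24) = 8
k: (-12)·12 - 8·4 = -144 - 32 = -176
n × s = (64, 8, -176)
m · (n × s) = 6·64 + (-9)·8 + 6·(-176) = 384 - 72 - 1056 = -744

-744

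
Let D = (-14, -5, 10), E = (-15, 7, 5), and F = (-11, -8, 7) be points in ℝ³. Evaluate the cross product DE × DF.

DE = (-1, 12, -5)
DF = (3, -3, -3)
i: 12·(-3) - (-5)·(-3) = -36 - 15 = -51
j: (-5)·3 - (-1)·(-3) = -15 - 3 = -18
k: (-1)·(-3) - 12·3 = 3 - 36 = -33
DE × DF = (-51, -18, -33)

(-51, -18, -33)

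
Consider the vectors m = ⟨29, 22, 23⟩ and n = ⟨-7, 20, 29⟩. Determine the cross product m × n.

i: 22·29 - 23·20 = 638 - 460 = 178
j: 23·(-7) - 29·29 = -161 - 841 = -1002
k: 29·20 - 22·(-7) = 580 - (-154) = 734
m × n = (178, -1002, 734)

(178, -1002, 734)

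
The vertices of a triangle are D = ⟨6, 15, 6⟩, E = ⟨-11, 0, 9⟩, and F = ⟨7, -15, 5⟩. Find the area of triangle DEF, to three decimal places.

DE = (-17, -15, 3),  DF = (1, -30, -1)
i: (-15)·(-1) - 3·(-30) = 15 - (-90) = 105
j: 3·1 - (-17)·(-1) = 3 - 17 = -14
k: (-17)·(-30) - (-15)·1 = 510 - (-15) = 525
DE × DF = (105, -14, 525)
|DE × DF| = √286846 ≈ 535.5801
area = ½ · 535.5801 ≈ 267.790

267.790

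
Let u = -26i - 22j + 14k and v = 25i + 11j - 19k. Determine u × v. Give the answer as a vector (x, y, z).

(264, -144, 264)

i: (-22)·(-19) - 14·11 = 418 - 154 = 264
j: 14·25 - (-26)·(-19) = 350 - 494 = -144
k: (-26)·11 - (-22)·25 = -286 - (-550) = 264
u × v = (264, -144, 264)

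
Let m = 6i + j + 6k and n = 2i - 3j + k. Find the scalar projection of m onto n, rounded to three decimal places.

4.009

m · n = 6·2 + 1·(-3) + 6·1 = 12 - 3 + 6 = 15
|n| = √(4 + 9 + 1) = √14 ≈ 3.7417
comp_n m = 15 / √14 ≈ 4.009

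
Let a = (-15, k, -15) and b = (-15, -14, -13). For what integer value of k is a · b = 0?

a · b = (-15)·(-15) + k·(-14) + (-15)·(-13) = 420 - 14k
Set equal to 0: -14k = -420, so k = 30.

30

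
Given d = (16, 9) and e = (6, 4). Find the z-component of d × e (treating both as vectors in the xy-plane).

10

16·4 - 9·6 = 64 - 54 = 10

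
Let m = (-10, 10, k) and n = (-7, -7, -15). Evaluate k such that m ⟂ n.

m · n = (-10)·(-7) + 10·(-7) + k·(-15) = 0 - 15k
Set equal to 0: -15k = 0, so k = 0.

0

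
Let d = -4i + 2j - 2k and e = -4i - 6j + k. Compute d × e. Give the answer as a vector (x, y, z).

i: 2·1 - (-2)·(-6) = 2 - 12 = -10
j: (-2)·(-4) - (-4)·1 = 8 - (-4) = 12
k: (-4)·(-6) - 2·(-4) = 24 - (-8) = 32
d × e = (-10, 12, 32)

(-10, 12, 32)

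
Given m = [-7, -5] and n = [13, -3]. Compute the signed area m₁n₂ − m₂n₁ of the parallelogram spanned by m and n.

(-7)·(-3) - (-5)·13 = 21 - (-65) = 86

86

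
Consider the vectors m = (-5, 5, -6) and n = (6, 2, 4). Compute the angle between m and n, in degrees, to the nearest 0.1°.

129.3

m · n = (-5)·6 + 5·2 + (-6)·4 = -30 + 10 - 24 = -44
|m|² = 25 + 25 + 36 = 86,  |m| = √86 ≈ 9.273618
|n|² = 36 + 4 + 16 = 56,  |n| = √56 ≈ 7.483315
cos θ = -44 / (9.273618 · 7.483315) ≈ -0.63403
θ = arccos(-0.63403) ≈ 129.3°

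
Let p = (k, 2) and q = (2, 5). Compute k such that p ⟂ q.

p · q = k·2 + 2·5 = 10 + 2k
Set equal to 0: 2k = -10, so k = -5.

-5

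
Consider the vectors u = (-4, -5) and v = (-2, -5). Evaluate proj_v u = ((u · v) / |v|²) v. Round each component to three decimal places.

(-2.276, -5.690)

u · v = (-4)·(-2) + (-5)·(-5) = 8 + 25 = 33
|v|² = 4 + 25 = 29
proj_v u = (33/29) · (-2, -5) ≈ (-2.276, -5.690)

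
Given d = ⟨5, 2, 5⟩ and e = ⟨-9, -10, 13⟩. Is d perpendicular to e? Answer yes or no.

yes

d · e = 5·(-9) + 2·(-10) + 5·13 = -45 - 20 + 65 = 0
Zero, so the vectors are orthogonal.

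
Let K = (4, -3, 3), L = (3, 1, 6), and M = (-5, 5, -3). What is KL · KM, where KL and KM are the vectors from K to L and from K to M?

23

KL = L − K = (-1, 4, 3)
KM = M − K = (-9, 8, -6)
KL · KM = (-1)·(-9) + 4·8 + 3·(-6) = 9 + 32 - 18 = 23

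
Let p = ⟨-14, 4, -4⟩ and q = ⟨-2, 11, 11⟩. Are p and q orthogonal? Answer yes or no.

no

p · q = (-14)·(-2) + 4·11 + (-4)·11 = 28 + 44 - 44 = 28
Nonzero, so the vectors are not orthogonal.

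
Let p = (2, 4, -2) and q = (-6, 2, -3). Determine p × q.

(-8, 18, 28)

i: 4·(-3) - (-2)·2 = -12 - (-4) = -8
j: (-2)·(-6) - 2·(-3) = 12 - (-6) = 18
k: 2·2 - 4·(-6) = 4 - (-24) = 28
p × q = (-8, 18, 28)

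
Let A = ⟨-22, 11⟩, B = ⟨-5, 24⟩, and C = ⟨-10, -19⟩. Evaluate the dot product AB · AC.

-186

AB = B − A = (17, 13)
AC = C − A = (12, -30)
AB · AC = 17·12 + 13·(-30) = 204 - 390 = -186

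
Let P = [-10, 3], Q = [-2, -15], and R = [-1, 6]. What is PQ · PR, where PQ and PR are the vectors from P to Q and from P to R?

PQ = Q − P = (8, -18)
PR = R − P = (9, 3)
PQ · PR = 8·9 + (-18)·3 = 72 - 54 = 18

18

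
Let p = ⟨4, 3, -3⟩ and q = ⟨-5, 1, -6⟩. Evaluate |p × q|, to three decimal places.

45.902

i: 3·(-6) - (-3)·1 = -18 - (-3) = -15
j: (-3)·(-5) - 4·(-6) = 15 - (-24) = 39
k: 4·1 - 3·(-5) = 4 - (-15) = 19
p × q = (-15, 39, 19)
|p × q| = √((-15)² + 39² + 19²) = √2107 ≈ 45.9021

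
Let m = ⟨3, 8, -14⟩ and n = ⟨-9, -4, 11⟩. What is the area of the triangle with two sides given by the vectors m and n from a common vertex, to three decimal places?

i: 8·11 - (-14)·(-4) = 88 - 56 = 32
j: (-14)·(-9) - 3·11 = 126 - 33 = 93
k: 3·(-4) - 8·(-9) = -12 - (-72) = 60
m × n = (32, 93, 60)
|m × n| = √(32² + 93² + 60²) = √13273 ≈ 115.2085
area = ½ · 115.2085 ≈ 57.604

57.604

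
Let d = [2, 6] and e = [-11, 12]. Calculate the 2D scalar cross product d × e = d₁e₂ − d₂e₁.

2·12 - 6·(-11) = 24 - (-66) = 90

90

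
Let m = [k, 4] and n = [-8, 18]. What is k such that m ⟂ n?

9

m · n = k·(-8) + 4·18 = 72 - 8k
Set equal to 0: -8k = -72, so k = 9.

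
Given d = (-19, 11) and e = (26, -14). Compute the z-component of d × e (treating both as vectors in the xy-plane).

(-19)·(-14) - 11·26 = 266 - 286 = -20

-20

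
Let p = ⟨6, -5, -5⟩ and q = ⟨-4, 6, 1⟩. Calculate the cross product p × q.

(25, 14, 16)

i: (-5)·1 - (-5)·6 = -5 - (-30) = 25
j: (-5)·(-4) - 6·1 = 20 - 6 = 14
k: 6·6 - (-5)·(-4) = 36 - 20 = 16
p × q = (25, 14, 16)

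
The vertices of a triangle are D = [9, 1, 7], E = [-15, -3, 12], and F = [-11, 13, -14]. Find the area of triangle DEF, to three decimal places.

DE = (-24, -4, 5),  DF = (-20, 12, -21)
i: (-4)·(-21) - 5·12 = 84 - 60 = 24
j: 5·(-20) - (-24)·(-21) = -100 - 504 = -604
k: (-24)·12 - (-4)·(-20) = -288 - 80 = -368
DE × DF = (24, -604, -368)
|DE × DF| = √500816 ≈ 707.6835
area = ½ · 707.6835 ≈ 353.842

353.842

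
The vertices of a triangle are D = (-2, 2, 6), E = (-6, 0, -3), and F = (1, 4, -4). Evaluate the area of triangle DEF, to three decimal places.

38.526

DE = (-4, -2, -9),  DF = (3, 2, -10)
i: (-2)·(-10) - (-9)·2 = 20 - (-18) = 38
j: (-9)·3 - (-4)·(-10) = -27 - 40 = -67
k: (-4)·2 - (-2)·3 = -8 - (-6) = -2
DE × DF = (38, -67, -2)
|DE × DF| = √5937 ≈ 77.0519
area = ½ · 77.0519 ≈ 38.526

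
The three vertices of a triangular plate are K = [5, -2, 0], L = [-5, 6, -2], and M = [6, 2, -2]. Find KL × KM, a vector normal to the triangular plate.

KL = (-10, 8, -2)
KM = (1, 4, -2)
i: 8·(-2) - (-2)·4 = -16 - (-8) = -8
j: (-2)·1 - (-10)·(-2) = -2 - 20 = -22
k: (-10)·4 - 8·1 = -40 - 8 = -48
KL × KM = (-8, -22, -48)

(-8, -22, -48)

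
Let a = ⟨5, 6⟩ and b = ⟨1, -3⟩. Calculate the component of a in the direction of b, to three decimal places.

-4.111

a · b = 5·1 + 6·(-3) = 5 - 18 = -13
|b| = √(1 + 9) = √10 ≈ 3.1623
comp_b a = -13 / √10 ≈ -4.111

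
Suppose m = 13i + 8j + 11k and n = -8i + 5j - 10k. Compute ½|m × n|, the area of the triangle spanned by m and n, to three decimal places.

95.695

i: 8·(-10) - 11·5 = -80 - 55 = -135
j: 11·(-8) - 13·(-10) = -88 - (-130) = 42
k: 13·5 - 8·(-8) = 65 - (-64) = 129
m × n = (-135, 42, 129)
|m × n| = √((-135)² + 42² + 129²) = √36630 ≈ 191.3897
area = ½ · 191.3897 ≈ 95.695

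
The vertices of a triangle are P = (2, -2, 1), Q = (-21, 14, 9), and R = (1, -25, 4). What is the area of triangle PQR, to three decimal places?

PQ = (-23, 16, 8),  PR = (-1, -23, 3)
i: 16·3 - 8·(-23) = 48 - (-184) = 232
j: 8·(-1) - (-23)·3 = -8 - (-69) = 61
k: (-23)·(-23) - 16·(-1) = 529 - (-16) = 545
PQ × PR = (232, 61, 545)
|PQ × PR| = √354570 ≈ 595.4578
area = ½ · 595.4578 ≈ 297.729

297.729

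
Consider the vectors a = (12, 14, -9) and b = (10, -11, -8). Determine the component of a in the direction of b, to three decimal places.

a · b = 12·10 + 14·(-11) + (-9)·(-8) = 120 - 154 + 72 = 38
|b| = √(100 + 121 + 64) = √285 ≈ 16.8819
comp_b a = 38 / √285 ≈ 2.251

2.251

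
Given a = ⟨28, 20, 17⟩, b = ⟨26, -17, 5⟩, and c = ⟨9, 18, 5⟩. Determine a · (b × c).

b × c:
i: (-17)·5 - 5·18 = -85 - 90 = -175
j: 5·9 - 26·5 = 45 - 130 = -85
k: 26·18 - (-17)·9 = 468 - (-153) = 621
b × c = (-175, -85, 621)
a · (b × c) = 28·(-175) + 20·(-85) + 17·621 = -4900 - 1700 + 10557 = 3957

3957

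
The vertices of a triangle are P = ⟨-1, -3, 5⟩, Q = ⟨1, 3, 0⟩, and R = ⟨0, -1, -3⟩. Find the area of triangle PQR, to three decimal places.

19.805

PQ = (2, 6, -5),  PR = (1, 2, -8)
i: 6·(-8) - (-5)·2 = -48 - (-10) = -38
j: (-5)·1 - 2·(-8) = -5 - (-16) = 11
k: 2·2 - 6·1 = 4 - 6 = -2
PQ × PR = (-38, 11, -2)
|PQ × PR| = √1569 ≈ 39.6106
area = ½ · 39.6106 ≈ 19.805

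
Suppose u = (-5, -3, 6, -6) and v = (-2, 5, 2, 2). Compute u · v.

u · v = (-5)·(-2) + (-3)·5 + 6·2 + (-6)·2 = 10 - 15 + 12 - 12 = -5

-5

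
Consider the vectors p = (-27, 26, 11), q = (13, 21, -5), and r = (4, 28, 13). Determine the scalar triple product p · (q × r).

-12985

q × r:
i: 21·13 - (-5)·28 = 273 - (-140) = 413
j: (-5)·4 - 13·13 = -20 - 169 = -189
k: 13·28 - 21·4 = 364 - 84 = 280
q × r = (413, -189, 280)
p · (q × r) = (-27)·413 + 26·(-189) + 11·280 = -11151 - 4914 + 3080 = -12985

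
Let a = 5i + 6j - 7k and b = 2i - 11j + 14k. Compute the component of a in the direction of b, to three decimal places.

a · b = 5·2 + 6·(-11) + (-7)·14 = 10 - 66 - 98 = -154
|b| = √(4 + 121 + 196) = √321 ≈ 17.9165
comp_b a = -154 / √321 ≈ -8.595

-8.595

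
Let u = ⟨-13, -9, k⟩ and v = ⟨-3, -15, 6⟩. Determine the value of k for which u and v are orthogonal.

-29

u · v = (-13)·(-3) + (-9)·(-15) + k·6 = 174 + 6k
Set equal to 0: 6k = -174, so k = -29.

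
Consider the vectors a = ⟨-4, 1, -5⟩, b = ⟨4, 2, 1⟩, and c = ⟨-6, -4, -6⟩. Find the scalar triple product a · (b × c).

70

b × c:
i: 2·(-6) - 1·(-4) = -12 - (-4) = -8
j: 1·(-6) - 4·(-6) = -6 - (-24) = 18
k: 4·(-4) - 2·(-6) = -16 - (-12) = -4
b × c = (-8, 18, -4)
a · (b × c) = (-4)·(-8) + 1·18 + (-5)·(-4) = 32 + 18 + 20 = 70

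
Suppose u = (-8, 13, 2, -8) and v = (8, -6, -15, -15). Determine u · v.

-52

u · v = (-8)·8 + 13·(-6) + 2·(-15) + (-8)·(-15) = -64 - 78 - 30 + 120 = -52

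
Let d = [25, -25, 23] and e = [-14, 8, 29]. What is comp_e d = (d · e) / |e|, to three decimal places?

d · e = 25·(-14) + (-25)·8 + 23·29 = -350 - 200 + 667 = 117
|e| = √(196 + 64 + 841) = √1101 ≈ 33.1813
comp_e d = 117 / √1101 ≈ 3.526

3.526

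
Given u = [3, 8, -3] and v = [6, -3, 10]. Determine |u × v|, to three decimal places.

i: 8·10 - (-3)·(-3) = 80 - 9 = 71
j: (-3)·6 - 3·10 = -18 - 30 = -48
k: 3·(-3) - 8·6 = -9 - 48 = -57
u × v = (71, -48, -57)
|u × v| = √(71² + (-48)² + (-57)²) = √10594 ≈ 102.9272

102.927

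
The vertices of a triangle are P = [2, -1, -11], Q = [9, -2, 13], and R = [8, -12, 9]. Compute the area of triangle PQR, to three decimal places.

127.076

PQ = (7, -1, 24),  PR = (6, -11, 20)
i: (-1)·20 - 24·(-11) = -20 - (-264) = 244
j: 24·6 - 7·20 = 144 - 140 = 4
k: 7·(-11) - (-1)·6 = -77 - (-6) = -71
PQ × PR = (244, 4, -71)
|PQ × PR| = √64593 ≈ 254.1515
area = ½ · 254.1515 ≈ 127.076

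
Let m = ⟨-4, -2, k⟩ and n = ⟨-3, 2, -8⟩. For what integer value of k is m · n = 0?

1

m · n = (-4)·(-3) + (-2)·2 + k·(-8) = 8 - 8k
Set equal to 0: -8k = -8, so k = 1.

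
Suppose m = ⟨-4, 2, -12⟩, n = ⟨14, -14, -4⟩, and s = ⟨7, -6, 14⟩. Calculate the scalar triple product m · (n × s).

n × s:
i: (-14)·14 - (-4)·(-6) = -196 - 24 = -220
j: (-4)·7 - 14·14 = -28 - 196 = -224
k: 14·(-6) - (-14)·7 = -84 - (-98) = 14
n × s = (-220, -224, 14)
m · (n × s) = (-4)·(-220) + 2·(-224) + (-12)·14 = 880 - 448 - 168 = 264

264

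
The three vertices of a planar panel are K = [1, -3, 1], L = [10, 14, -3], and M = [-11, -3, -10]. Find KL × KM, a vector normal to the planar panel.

KL = (9, 17, -4)
KM = (-12, 0, -11)
i: 17·(-11) - (-4)·0 = -187 - 0 = -187
j: (-4)·(-12) - 9·(-11) = 48 - (-99) = 147
k: 9·0 - 17·(-12) = 0 - (-204) = 204
KL × KM = (-187, 147, 204)

(-187, 147, 204)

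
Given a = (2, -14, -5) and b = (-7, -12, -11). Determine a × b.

(94, 57, -122)

i: (-14)·(-11) - (-5)·(-12) = 154 - 60 = 94
j: (-5)·(-7) - 2·(-11) = 35 - (-22) = 57
k: 2·(-12) - (-14)·(-7) = -24 - 98 = -122
a × b = (94, 57, -122)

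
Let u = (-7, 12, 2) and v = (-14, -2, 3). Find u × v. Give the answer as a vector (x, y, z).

(40, -7, 182)

i: 12·3 - 2·(-2) = 36 - (-4) = 40
j: 2·(-14) - (-7)·3 = -28 - (-21) = -7
k: (-7)·(-2) - 12·(-14) = 14 - (-168) = 182
u × v = (40, -7, 182)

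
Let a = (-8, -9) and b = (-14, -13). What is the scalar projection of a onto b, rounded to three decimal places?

11.986

a · b = (-8)·(-14) + (-9)·(-13) = 112 + 117 = 229
|b| = √(196 + 169) = √365 ≈ 19.1050
comp_b a = 229 / √365 ≈ 11.986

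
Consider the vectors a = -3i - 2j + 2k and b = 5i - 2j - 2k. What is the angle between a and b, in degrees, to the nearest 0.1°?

a · b = (-3)·5 + (-2)·(-2) + 2·(-2) = -15 + 4 - 4 = -15
|a|² = 9 + 4 + 4 = 17,  |a| = √17 ≈ 4.123106
|b|² = 25 + 4 + 4 = 33,  |b| = √33 ≈ 5.744563
cos θ = -15 / (4.123106 · 5.744563) ≈ -0.63330
θ = arccos(-0.63330) ≈ 129.3°

129.3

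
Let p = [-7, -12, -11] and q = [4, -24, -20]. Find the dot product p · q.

480

p · q = (-7)·4 + (-12)·(-24) + (-11)·(-20) = -28 + 288 + 220 = 480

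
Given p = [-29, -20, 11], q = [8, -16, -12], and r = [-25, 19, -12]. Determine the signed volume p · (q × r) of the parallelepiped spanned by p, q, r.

-22828

q × r:
i: (-16)·(-12) - (-12)·19 = 192 - (-228) = 420
j: (-12)·(-25) - 8·(-12) = 300 - (-96) = 396
k: 8·19 - (-16)·(-25) = 152 - 400 = -248
q × r = (420, 396, -248)
p · (q × r) = (-29)·420 + (-20)·396 + 11·(-248) = -12180 - 7920 - 2728 = -22828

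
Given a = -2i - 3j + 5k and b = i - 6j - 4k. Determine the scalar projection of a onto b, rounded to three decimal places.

-0.549

a · b = (-2)·1 + (-3)·(-6) + 5·(-4) = -2 + 18 - 20 = -4
|b| = √(1 + 36 + 16) = √53 ≈ 7.2801
comp_b a = -4 / √53 ≈ -0.549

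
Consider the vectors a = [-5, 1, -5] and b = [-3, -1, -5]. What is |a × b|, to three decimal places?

i: 1·(-5) - (-5)·(-1) = -5 - 5 = -10
j: (-5)·(-3) - (-5)·(-5) = 15 - 25 = -10
k: (-5)·(-1) - 1·(-3) = 5 - (-3) = 8
a × b = (-10, -10, 8)
|a × b| = √((-10)² + (-10)² + 8²) = √264 ≈ 16.2481

16.248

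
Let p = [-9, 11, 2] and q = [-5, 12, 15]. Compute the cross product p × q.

(141, 125, -53)

i: 11·15 - 2·12 = 165 - 24 = 141
j: 2·(-5) - (-9)·15 = -10 - (-135) = 125
k: (-9)·12 - 11·(-5) = -108 - (-55) = -53
p × q = (141, 125, -53)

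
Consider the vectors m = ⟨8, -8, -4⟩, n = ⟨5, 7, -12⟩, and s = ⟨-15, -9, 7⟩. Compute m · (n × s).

-1872

n × s:
i: 7·7 - (-12)·(-9) = 49 - 108 = -59
j: (-12)·(-15) - 5·7 = 180 - 35 = 145
k: 5·(-9) - 7·(-15) = -45 - (-105) = 60
n × s = (-59, 145, 60)
m · (n × s) = 8·(-59) + (-8)·145 + (-4)·60 = -472 - 1160 - 240 = -1872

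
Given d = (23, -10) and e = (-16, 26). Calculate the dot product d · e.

-628

d · e = 23·(-16) + (-10)·26 = -368 - 260 = -628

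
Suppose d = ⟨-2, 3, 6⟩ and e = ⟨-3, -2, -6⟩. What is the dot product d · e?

d · e = (-2)·(-3) + 3·(-2) + 6·(-6) = 6 - 6 - 36 = -36

-36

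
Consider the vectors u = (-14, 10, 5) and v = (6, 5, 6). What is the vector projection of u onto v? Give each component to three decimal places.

(-0.247, -0.206, -0.247)

u · v = (-14)·6 + 10·5 + 5·6 = -84 + 50 + 30 = -4
|v|² = 36 + 25 + 36 = 97
proj_v u = (-4/97) · (6, 5, 6) ≈ (-0.247, -0.206, -0.247)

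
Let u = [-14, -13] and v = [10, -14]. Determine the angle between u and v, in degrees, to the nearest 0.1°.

82.7

u · v = (-14)·10 + (-13)·(-14) = -140 + 182 = 42
|u|² = 196 + 169 = 365,  |u| = √365 ≈ 19.104973
|v|² = 100 + 196 = 296,  |v| = √296 ≈ 17.204651
cos θ = 42 / (19.104973 · 17.204651) ≈ 0.12778
θ = arccos(0.12778) ≈ 82.7°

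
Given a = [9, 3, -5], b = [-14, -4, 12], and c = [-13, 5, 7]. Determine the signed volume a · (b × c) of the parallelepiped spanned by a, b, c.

b × c:
i: (-4)·7 - 12·5 = -28 - 60 = -88
j: 12·(-13) - (-14)·7 = -156 - (-98) = -58
k: (-14)·5 - (-4)·(-13) = -70 - 52 = -122
b × c = (-88, -58, -122)
a · (b × c) = 9·(-88) + 3·(-58) + (-5)·(-122) = -792 - 174 + 610 = -356

-356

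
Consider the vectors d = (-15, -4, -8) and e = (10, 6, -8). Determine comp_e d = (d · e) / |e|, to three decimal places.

-7.778

d · e = (-15)·10 + (-4)·6 + (-8)·(-8) = -150 - 24 + 64 = -110
|e| = √(100 + 36 + 64) = √200 ≈ 14.1421
comp_e d = -110 / √200 ≈ -7.778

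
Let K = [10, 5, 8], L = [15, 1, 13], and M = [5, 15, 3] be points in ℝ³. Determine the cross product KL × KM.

KL = (5, -4, 5)
KM = (-5, 10, -5)
i: (-4)·(-5) - 5·10 = 20 - 50 = -30
j: 5·(-5) - 5·(-5) = -25 - (-25) = 0
k: 5·10 - (-4)·(-5) = 50 - 20 = 30
KL × KM = (-30, 0, 30)

(-30, 0, 30)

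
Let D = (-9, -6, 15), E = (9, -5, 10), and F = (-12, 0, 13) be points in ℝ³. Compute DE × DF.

DE = (18, 1, -5)
DF = (-3, 6, -2)
i: 1·(-2) - (-5)·6 = -2 - (-30) = 28
j: (-5)·(-3) - 18·(-2) = 15 - (-36) = 51
k: 18·6 - 1·(-3) = 108 - (-3) = 111
DE × DF = (28, 51, 111)

(28, 51, 111)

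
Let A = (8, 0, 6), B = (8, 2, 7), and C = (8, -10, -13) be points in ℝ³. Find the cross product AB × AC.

(-28, 0, 0)

AB = (0, 2, 1)
AC = (0, -10, -19)
i: 2·(-19) - 1·(-10) = -38 - (-10) = -28
j: 1·0 - 0·(-19) = 0 - 0 = 0
k: 0·(-10) - 2·0 = 0 - 0 = 0
AB × AC = (-28, 0, 0)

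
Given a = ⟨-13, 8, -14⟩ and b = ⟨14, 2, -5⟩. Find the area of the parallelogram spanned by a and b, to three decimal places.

295.481

i: 8·(-5) - (-14)·2 = -40 - (-28) = -12
j: (-14)·14 - (-13)·(-5) = -196 - 65 = -261
k: (-13)·2 - 8·14 = -26 - 112 = -138
a × b = (-12, -261, -138)
|a × b| = √((-12)² + (-261)² + (-138)²) = √87309 ≈ 295.4810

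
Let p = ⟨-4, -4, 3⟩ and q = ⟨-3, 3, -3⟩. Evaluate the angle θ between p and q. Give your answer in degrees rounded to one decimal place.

p · q = (-4)·(-3) + (-4)·3 + 3·(-3) = 12 - 12 - 9 = -9
|p|² = 16 + 16 + 9 = 41,  |p| = √41 ≈ 6.403124
|q|² = 9 + 9 + 9 = 27,  |q| = √27 ≈ 5.196152
cos θ = -9 / (6.403124 · 5.196152) ≈ -0.27050
θ = arccos(-0.27050) ≈ 105.7°

105.7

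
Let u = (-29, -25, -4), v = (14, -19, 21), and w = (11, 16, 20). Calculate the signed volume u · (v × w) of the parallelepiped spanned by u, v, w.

v × w:
i: (-19)·20 - 21·16 = -380 - 336 = -716
j: 21·11 - 14·20 = 231 - 280 = -49
k: 14·16 - (-19)·11 = 224 - (-209) = 433
v × w = (-716, -49, 433)
u · (v × w) = (-29)·(-716) + (-25)·(-49) + (-4)·433 = 20764 + 1225 - 1732 = 20257

20257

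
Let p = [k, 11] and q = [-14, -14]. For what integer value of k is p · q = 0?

p · q = k·(-14) + 11·(-14) = -154 - 14k
Set equal to 0: -14k = 154, so k = -11.

-11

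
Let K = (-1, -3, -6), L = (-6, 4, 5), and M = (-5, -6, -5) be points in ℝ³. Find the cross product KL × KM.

(40, -39, 43)

KL = (-5, 7, 11)
KM = (-4, -3, 1)
i: 7·1 - 11·(-3) = 7 - (-33) = 40
j: 11·(-4) - (-5)·1 = -44 - (-5) = -39
k: (-5)·(-3) - 7·(-4) = 15 - (-28) = 43
KL × KM = (40, -39, 43)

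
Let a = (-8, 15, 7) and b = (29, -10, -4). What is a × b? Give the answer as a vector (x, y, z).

i: 15·(-4) - 7·(-10) = -60 - (-70) = 10
j: 7·29 - (-8)·(-4) = 203 - 32 = 171
k: (-8)·(-10) - 15·29 = 80 - 435 = -355
a × b = (10, 171, -355)

(10, 171, -355)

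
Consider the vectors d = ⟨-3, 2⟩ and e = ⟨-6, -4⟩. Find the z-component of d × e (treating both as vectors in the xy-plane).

(-3)·(-4) - 2·(-6) = 12 - (-12) = 24

24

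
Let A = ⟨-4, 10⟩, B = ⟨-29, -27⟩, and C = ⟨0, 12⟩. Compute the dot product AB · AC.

AB = B − A = (-25, -37)
AC = C − A = (4, 2)
AB · AC = (-25)·4 + (-37)·2 = -100 - 74 = -174

-174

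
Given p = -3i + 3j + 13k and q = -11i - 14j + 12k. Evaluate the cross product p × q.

i: 3·12 - 13·(-14) = 36 - (-182) = 218
j: 13·(-11) - (-3)·12 = -143 - (-36) = -107
k: (-3)·(-14) - 3·(-11) = 42 - (-33) = 75
p × q = (218, -107, 75)

(218, -107, 75)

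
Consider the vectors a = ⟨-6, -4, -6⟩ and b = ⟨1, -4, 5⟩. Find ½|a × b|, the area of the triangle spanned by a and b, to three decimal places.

i: (-4)·5 - (-6)·(-4) = -20 - 24 = -44
j: (-6)·1 - (-6)·5 = -6 - (-30) = 24
k: (-6)·(-4) - (-4)·1 = 24 - (-4) = 28
a × b = (-44, 24, 28)
|a × b| = √((-44)² + 24² + 28²) = √3296 ≈ 57.4108
area = ½ · 57.4108 ≈ 28.705

28.705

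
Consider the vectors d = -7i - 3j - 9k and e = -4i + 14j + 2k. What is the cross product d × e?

i: (-3)·2 - (-9)·14 = -6 - (-126) = 120
j: (-9)·(-4) - (-7)·2 = 36 - (-14) = 50
k: (-7)·14 - (-3)·(-4) = -98 - 12 = -110
d × e = (120, 50, -110)

(120, 50, -110)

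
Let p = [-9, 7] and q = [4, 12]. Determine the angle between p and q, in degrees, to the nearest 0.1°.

70.6

p · q = (-9)·4 + 7·12 = -36 + 84 = 48
|p|² = 81 + 49 = 130,  |p| = √130 ≈ 11.401754
|q|² = 16 + 144 = 160,  |q| = √160 ≈ 12.649111
cos θ = 48 / (11.401754 · 12.649111) ≈ 0.33282
θ = arccos(0.33282) ≈ 70.6°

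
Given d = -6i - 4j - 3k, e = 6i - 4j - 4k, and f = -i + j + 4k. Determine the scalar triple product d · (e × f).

e × f:
i: (-4)·4 - (-4)·1 = -16 - (-4) = -12
j: (-4)·(-1) - 6·4 = 4 - 24 = -20
k: 6·1 - (-4)·(-1) = 6 - 4 = 2
e × f = (-12, -20, 2)
d · (e × f) = (-6)·(-12) + (-4)·(-20) + (-3)·2 = 72 + 80 - 6 = 146

146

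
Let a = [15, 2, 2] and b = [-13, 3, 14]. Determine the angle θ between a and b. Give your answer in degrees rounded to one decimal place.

a · b = 15·(-13) + 2·3 + 2·14 = -195 + 6 + 28 = -161
|a|² = 225 + 4 + 4 = 233,  |a| = √233 ≈ 15.264338
|b|² = 169 + 9 + 196 = 374,  |b| = √374 ≈ 19.339080
cos θ = -161 / (15.264338 · 19.339080) ≈ -0.54540
θ = arccos(-0.54540) ≈ 123.1°

123.1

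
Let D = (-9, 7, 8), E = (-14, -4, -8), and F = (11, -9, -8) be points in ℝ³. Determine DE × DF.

(-80, -400, 300)

DE = (-5, -11, -16)
DF = (20, -16, -16)
i: (-11)·(-16) - (-16)·(-16) = 176 - 256 = -80
j: (-16)·20 - (-5)·(-16) = -320 - 80 = -400
k: (-5)·(-16) - (-11)·20 = 80 - (-220) = 300
DE × DF = (-80, -400, 300)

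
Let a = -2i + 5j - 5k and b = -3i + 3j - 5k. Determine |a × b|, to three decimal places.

14.353

i: 5·(-5) - (-5)·3 = -25 - (-15) = -10
j: (-5)·(-3) - (-2)·(-5) = 15 - 10 = 5
k: (-2)·3 - 5·(-3) = -6 - (-15) = 9
a × b = (-10, 5, 9)
|a × b| = √((-10)² + 5² + 9²) = √206 ≈ 14.3527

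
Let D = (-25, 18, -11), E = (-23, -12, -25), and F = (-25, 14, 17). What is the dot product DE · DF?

-272

DE = E − D = (2, -30, -14)
DF = F − D = (0, -4, 28)
DE · DF = 2·0 + (-30)·(-4) + (-14)·28 = 0 + 120 - 392 = -272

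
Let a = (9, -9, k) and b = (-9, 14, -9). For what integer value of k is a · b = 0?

a · b = 9·(-9) + (-9)·14 + k·(-9) = -207 - 9k
Set equal to 0: -9k = 207, so k = -23.

-23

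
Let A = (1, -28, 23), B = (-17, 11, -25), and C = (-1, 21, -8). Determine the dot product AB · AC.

3435

AB = B − A = (-18, 39, -48)
AC = C − A = (-2, 49, -31)
AB · AC = (-18)·(-2) + 39·49 + (-48)·(-31) = 36 + 1911 + 1488 = 3435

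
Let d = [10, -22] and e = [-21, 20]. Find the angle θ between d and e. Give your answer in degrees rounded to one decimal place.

d · e = 10·(-21) + (-22)·20 = -210 - 440 = -650
|d|² = 100 + 484 = 584,  |d| = √584 ≈ 24.166092
|e|² = 441 + 400 = 841,  |e| = √841 ≈ 29.000000
cos θ = -650 / (24.166092 · 29.000000) ≈ -0.92749
θ = arccos(-0.92749) ≈ 158.0°

158.0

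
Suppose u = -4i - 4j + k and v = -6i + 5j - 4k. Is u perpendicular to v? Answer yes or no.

yes

u · v = (-4)·(-6) + (-4)·5 + 1·(-4) = 24 - 20 - 4 = 0
Zero, so the vectors are orthogonal.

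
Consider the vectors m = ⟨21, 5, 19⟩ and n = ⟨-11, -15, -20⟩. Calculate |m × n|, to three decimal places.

382.552

i: 5·(-20) - 19·(-15) = -100 - (-285) = 185
j: 19·(-11) - 21·(-20) = -209 - (-420) = 211
k: 21·(-15) - 5·(-11) = -315 - (-55) = -260
m × n = (185, 211, -260)
|m × n| = √(185² + 211² + (-260)²) = √146346 ≈ 382.5520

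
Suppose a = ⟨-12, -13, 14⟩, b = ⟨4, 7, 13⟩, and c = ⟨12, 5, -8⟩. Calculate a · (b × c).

-1888

b × c:
i: 7·(-8) - 13·5 = -56 - 65 = -121
j: 13·12 - 4·(-8) = 156 - (-32) = 188
k: 4·5 - 7·12 = 20 - 84 = -64
b × c = (-121, 188, -64)
a · (b × c) = (-12)·(-121) + (-13)·188 + 14·(-64) = 1452 - 2444 - 896 = -1888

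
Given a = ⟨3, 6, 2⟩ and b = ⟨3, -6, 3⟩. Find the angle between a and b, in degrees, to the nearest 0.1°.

114.1

a · b = 3·3 + 6·(-6) + 2·3 = 9 - 36 + 6 = -21
|a|² = 9 + 36 + 4 = 49,  |a| = √49 ≈ 7.000000
|b|² = 9 + 36 + 9 = 54,  |b| = √54 ≈ 7.348469
cos θ = -21 / (7.000000 · 7.348469) ≈ -0.40825
θ = arccos(-0.40825) ≈ 114.1°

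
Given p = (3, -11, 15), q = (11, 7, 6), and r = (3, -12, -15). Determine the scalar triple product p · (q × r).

-4407

q × r:
i: 7·(-15) - 6·(-12) = -105 - (-72) = -33
j: 6·3 - 11·(-15) = 18 - (-165) = 183
k: 11·(-12) - 7·3 = -132 - 21 = -153
q × r = (-33, 183, -153)
p · (q × r) = 3·(-33) + (-11)·183 + 15·(-153) = -99 - 2013 - 2295 = -4407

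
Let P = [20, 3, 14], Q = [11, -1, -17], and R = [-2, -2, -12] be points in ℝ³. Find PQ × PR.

(-51, 448, -43)

PQ = (-9, -4, -31)
PR = (-22, -5, -26)
i: (-4)·(-26) - (-31)·(-5) = 104 - 155 = -51
j: (-31)·(-22) - (-9)·(-26) = 682 - 234 = 448
k: (-9)·(-5) - (-4)·(-22) = 45 - 88 = -43
PQ × PR = (-51, 448, -43)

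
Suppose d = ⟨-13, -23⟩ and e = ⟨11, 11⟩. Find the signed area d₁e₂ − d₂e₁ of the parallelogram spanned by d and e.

110

(-13)·11 - (-23)·11 = -143 - (-253) = 110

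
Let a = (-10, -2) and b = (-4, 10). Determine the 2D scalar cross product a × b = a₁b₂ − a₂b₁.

(-10)·10 - (-2)·(-4) = -100 - 8 = -108

-108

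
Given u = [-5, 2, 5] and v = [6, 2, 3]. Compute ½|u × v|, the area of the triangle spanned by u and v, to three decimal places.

25.125

i: 2·3 - 5·2 = 6 - 10 = -4
j: 5·6 - (-5)·3 = 30 - (-15) = 45
k: (-5)·2 - 2·6 = -10 - 12 = -22
u × v = (-4, 45, -22)
|u × v| = √((-4)² + 45² + (-22)²) = √2525 ≈ 50.2494
area = ½ · 50.2494 ≈ 25.125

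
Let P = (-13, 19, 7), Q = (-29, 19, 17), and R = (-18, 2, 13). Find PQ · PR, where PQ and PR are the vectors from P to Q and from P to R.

140

PQ = Q − P = (-16, 0, 10)
PR = R − P = (-5, -17, 6)
PQ · PR = (-16)·(-5) + 0·(-17) + 10·6 = 80 + 0 + 60 = 140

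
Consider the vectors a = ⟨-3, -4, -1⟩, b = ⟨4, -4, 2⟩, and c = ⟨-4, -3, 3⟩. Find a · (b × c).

b × c:
i: (-4)·3 - 2·(-3) = -12 - (-6) = -6
j: 2·(-4) - 4·3 = -8 - 12 = -20
k: 4·(-3) - (-4)·(-4) = -12 - 16 = -28
b × c = (-6, -20, -28)
a · (b × c) = (-3)·(-6) + (-4)·(-20) + (-1)·(-28) = 18 + 80 + 28 = 126

126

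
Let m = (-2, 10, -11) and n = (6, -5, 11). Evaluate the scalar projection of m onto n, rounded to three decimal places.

-13.565

m · n = (-2)·6 + 10·(-5) + (-11)·11 = -12 - 50 - 121 = -183
|n| = √(36 + 25 + 121) = √182 ≈ 13.4907
comp_n m = -183 / √182 ≈ -13.565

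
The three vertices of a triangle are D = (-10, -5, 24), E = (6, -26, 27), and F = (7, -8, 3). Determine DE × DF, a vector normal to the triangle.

DE = (16, -21, 3)
DF = (17, -3, -21)
i: (-21)·(-21) - 3·(-3) = 441 - (-9) = 450
j: 3·17 - 16·(-21) = 51 - (-336) = 387
k: 16·(-3) - (-21)·17 = -48 - (-357) = 309
DE × DF = (450, 387, 309)

(450, 387, 309)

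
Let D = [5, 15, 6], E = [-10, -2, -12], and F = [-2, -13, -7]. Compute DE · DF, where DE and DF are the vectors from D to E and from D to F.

815

DE = E − D = (-15, -17, -18)
DF = F − D = (-7, -28, -13)
DE · DF = (-15)·(-7) + (-17)·(-28) + (-18)·(-13) = 105 + 476 + 234 = 815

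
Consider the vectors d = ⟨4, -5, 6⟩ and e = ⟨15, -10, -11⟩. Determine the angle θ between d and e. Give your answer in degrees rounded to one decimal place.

d · e = 4·15 + (-5)·(-10) + 6·(-11) = 60 + 50 - 66 = 44
|d|² = 16 + 25 + 36 = 77,  |d| = √77 ≈ 8.774964
|e|² = 225 + 100 + 121 = 446,  |e| = √446 ≈ 21.118712
cos θ = 44 / (8.774964 · 21.118712) ≈ 0.23743
θ = arccos(0.23743) ≈ 76.3°

76.3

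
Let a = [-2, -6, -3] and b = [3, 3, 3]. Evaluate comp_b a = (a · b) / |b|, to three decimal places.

a · b = (-2)·3 + (-6)·3 + (-3)·3 = -6 - 18 - 9 = -33
|b| = √(9 + 9 + 9) = √27 ≈ 5.1962
comp_b a = -33 / √27 ≈ -6.351

-6.351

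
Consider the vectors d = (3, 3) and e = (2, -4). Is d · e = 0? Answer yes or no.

no

d · e = 3·2 + 3·(-4) = 6 - 12 = -6
Nonzero, so the vectors are not orthogonal.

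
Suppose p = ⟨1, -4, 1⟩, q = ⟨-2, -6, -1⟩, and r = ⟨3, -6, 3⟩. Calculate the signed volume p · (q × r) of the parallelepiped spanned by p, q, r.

q × r:
i: (-6)·3 - (-1)·(-6) = -18 - 6 = -24
j: (-1)·3 - (-2)·3 = -3 - (-6) = 3
k: (-2)·(-6) - (-6)·3 = 12 - (-18) = 30
q × r = (-24, 3, 30)
p · (q × r) = 1·(-24) + (-4)·3 + 1·30 = -24 - 12 + 30 = -6

-6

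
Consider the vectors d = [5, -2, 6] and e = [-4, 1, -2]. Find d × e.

i: (-2)·(-2) - 6·1 = 4 - 6 = -2
j: 6·(-4) - 5·(-2) = -24 - (-10) = -14
k: 5·1 - (-2)·(-4) = 5 - 8 = -3
d × e = (-2, -14, -3)

(-2, -14, -3)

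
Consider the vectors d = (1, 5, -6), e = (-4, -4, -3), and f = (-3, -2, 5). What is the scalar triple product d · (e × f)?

143

e × f:
i: (-4)·5 - (-3)·(-2) = -20 - 6 = -26
j: (-3)·(-3) - (-4)·5 = 9 - (-20) = 29
k: (-4)·(-2) - (-4)·(-3) = 8 - 12 = -4
e × f = (-26, 29, -4)
d · (e × f) = 1·(-26) + 5·29 + (-6)·(-4) = -26 + 145 + 24 = 143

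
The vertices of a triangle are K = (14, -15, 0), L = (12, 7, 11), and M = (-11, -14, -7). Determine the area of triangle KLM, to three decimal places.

320.566

KL = (-2, 22, 11),  KM = (-25, 1, -7)
i: 22·(-7) - 11·1 = -154 - 11 = -165
j: 11·(-25) - (-2)·(-7) = -275 - 14 = -289
k: (-2)·1 - 22·(-25) = -2 - (-550) = 548
KL × KM = (-165, -289, 548)
|KL × KM| = √411050 ≈ 641.1318
area = ½ · 641.1318 ≈ 320.566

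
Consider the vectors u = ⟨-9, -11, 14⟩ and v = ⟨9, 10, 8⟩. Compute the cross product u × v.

(-228, 198, 9)

i: (-11)·8 - 14·10 = -88 - 140 = -228
j: 14·9 - (-9)·8 = 126 - (-72) = 198
k: (-9)·10 - (-11)·9 = -90 - (-99) = 9
u × v = (-228, 198, 9)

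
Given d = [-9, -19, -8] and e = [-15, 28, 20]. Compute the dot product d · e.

-557

d · e = (-9)·(-15) + (-19)·28 + (-8)·20 = 135 - 532 - 160 = -557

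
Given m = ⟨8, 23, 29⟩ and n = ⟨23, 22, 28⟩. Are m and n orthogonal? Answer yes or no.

m · n = 8·23 + 23·22 + 29·28 = 184 + 506 + 812 = 1502
Nonzero, so the vectors are not orthogonal.

no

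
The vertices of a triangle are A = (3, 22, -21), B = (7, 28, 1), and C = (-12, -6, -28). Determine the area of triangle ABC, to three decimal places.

AB = (4, 6, 22),  AC = (-15, -28, -7)
i: 6·(-7) - 22·(-28) = -42 - (-616) = 574
j: 22·(-15) - 4·(-7) = -330 - (-28) = -302
k: 4·(-28) - 6·(-15) = -112 - (-90) = -22
AB × AC = (574, -302, -22)
|AB × AC| = √421164 ≈ 648.9715
area = ½ · 648.9715 ≈ 324.486

324.486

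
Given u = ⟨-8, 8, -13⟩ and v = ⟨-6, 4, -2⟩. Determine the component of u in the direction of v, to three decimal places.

u · v = (-8)·(-6) + 8·4 + (-13)·(-2) = 48 + 32 + 26 = 106
|v| = √(36 + 16 + 4) = √56 ≈ 7.4833
comp_v u = 106 / √56 ≈ 14.165

14.165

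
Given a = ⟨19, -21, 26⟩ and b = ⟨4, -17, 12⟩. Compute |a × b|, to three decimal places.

329.541

i: (-21)·12 - 26·(-17) = -252 - (-442) = 190
j: 26·4 - 19·12 = 104 - 228 = -124
k: 19·(-17) - (-21)·4 = -323 - (-84) = -239
a × b = (190, -124, -239)
|a × b| = √(190² + (-124)² + (-239)²) = √108597 ≈ 329.5406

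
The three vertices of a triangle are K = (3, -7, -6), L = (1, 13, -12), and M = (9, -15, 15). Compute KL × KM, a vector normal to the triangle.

(372, 6, -104)

KL = (-2, 20, -6)
KM = (6, -8, 21)
i: 20·21 - (-6)·(-8) = 420 - 48 = 372
j: (-6)·6 - (-2)·21 = -36 - (-42) = 6
k: (-2)·(-8) - 20·6 = 16 - 120 = -104
KL × KM = (372, 6, -104)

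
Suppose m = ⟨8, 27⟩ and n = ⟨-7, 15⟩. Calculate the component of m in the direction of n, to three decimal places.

m · n = 8·(-7) + 27·15 = -56 + 405 = 349
|n| = √(49 + 225) = √274 ≈ 16.5529
comp_n m = 349 / √274 ≈ 21.084

21.084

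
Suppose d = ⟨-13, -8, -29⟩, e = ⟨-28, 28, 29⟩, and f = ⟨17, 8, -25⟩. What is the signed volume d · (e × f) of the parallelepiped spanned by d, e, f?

e × f:
i: 28·(-25) - 29·8 = -700 - 232 = -932
j: 29·17 - (-28)·(-25) = 493 - 700 = -207
k: (-28)·8 - 28·17 = -224 - 476 = -700
e × f = (-932, -207, -700)
d · (e × f) = (-13)·(-932) + (-8)·(-207) + (-29)·(-700) = 12116 + 1656 + 20300 = 34072

34072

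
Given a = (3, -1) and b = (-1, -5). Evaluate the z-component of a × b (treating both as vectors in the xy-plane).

3·(-5) - (-1)·(-1) = -15 - 1 = -16

-16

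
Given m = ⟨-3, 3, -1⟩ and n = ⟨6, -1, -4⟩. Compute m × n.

(-13, -18, -15)

i: 3·(-4) - (-1)·(-1) = -12 - 1 = -13
j: (-1)·6 - (-3)·(-4) = -6 - 12 = -18
k: (-3)·(-1) - 3·6 = 3 - 18 = -15
m × n = (-13, -18, -15)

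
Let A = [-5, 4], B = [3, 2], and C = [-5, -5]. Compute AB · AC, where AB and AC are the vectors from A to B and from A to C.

18

AB = B − A = (8, -2)
AC = C − A = (0, -9)
AB · AC = 8·0 + (-2)·(-9) = 0 + 18 = 18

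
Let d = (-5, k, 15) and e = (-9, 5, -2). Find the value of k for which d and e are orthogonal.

-3

d · e = (-5)·(-9) + k·5 + 15·(-2) = 15 + 5k
Set equal to 0: 5k = -15, so k = -3.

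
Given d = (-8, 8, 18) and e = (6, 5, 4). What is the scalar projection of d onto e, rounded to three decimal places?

7.293

d · e = (-8)·6 + 8·5 + 18·4 = -48 + 40 + 72 = 64
|e| = √(36 + 25 + 16) = √77 ≈ 8.7750
comp_e d = 64 / √77 ≈ 7.293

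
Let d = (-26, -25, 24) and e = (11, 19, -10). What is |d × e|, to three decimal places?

i: (-25)·(-10) - 24·19 = 250 - 456 = -206
j: 24·11 - (-26)·(-10) = 264 - 260 = 4
k: (-26)·19 - (-25)·11 = -494 - (-275) = -219
d × e = (-206, 4, -219)
|d × e| = √((-206)² + 4² + (-219)²) = √90413 ≈ 300.6875

300.688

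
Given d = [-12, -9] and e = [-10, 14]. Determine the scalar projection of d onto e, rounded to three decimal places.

-0.349

d · e = (-12)·(-10) + (-9)·14 = 120 - 126 = -6
|e| = √(100 + 196) = √296 ≈ 17.2047
comp_e d = -6 / √296 ≈ -0.349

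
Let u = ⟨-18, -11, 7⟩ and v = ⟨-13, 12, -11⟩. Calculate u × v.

(37, -289, -359)

i: (-11)·(-11) - 7·12 = 121 - 84 = 37
j: 7·(-13) - (-18)·(-11) = -91 - 198 = -289
k: (-18)·12 - (-11)·(-13) = -216 - 143 = -359
u × v = (37, -289, -359)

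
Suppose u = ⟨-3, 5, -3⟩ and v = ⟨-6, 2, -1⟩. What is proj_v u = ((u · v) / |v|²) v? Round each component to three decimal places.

u · v = (-3)·(-6) + 5·2 + (-3)·(-1) = 18 + 10 + 3 = 31
|v|² = 36 + 4 + 1 = 41
proj_v u = (31/41) · (-6, 2, -1) ≈ (-4.537, 1.512, -0.756)

(-4.537, 1.512, -0.756)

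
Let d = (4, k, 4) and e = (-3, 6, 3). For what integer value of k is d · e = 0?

0

d · e = 4·(-3) + k·6 + 4·3 = 0 + 6k
Set equal to 0: 6k = 0, so k = 0.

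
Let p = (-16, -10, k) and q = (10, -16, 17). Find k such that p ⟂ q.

0

p · q = (-16)·10 + (-10)·(-16) + k·17 = 0 + 17k
Set equal to 0: 17k = 0, so k = 0.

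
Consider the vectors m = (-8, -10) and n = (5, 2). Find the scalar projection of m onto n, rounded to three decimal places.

m · n = (-8)·5 + (-10)·2 = -40 - 20 = -60
|n| = √(25 + 4) = √29 ≈ 5.3852
comp_n m = -60 / √29 ≈ -11.142

-11.142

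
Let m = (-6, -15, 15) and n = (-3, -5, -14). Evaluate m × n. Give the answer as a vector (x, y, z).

(285, -129, -15)

i: (-15)·(-14) - 15·(-5) = 210 - (-75) = 285
j: 15·(-3) - (-6)·(-14) = -45 - 84 = -129
k: (-6)·(-5) - (-15)·(-3) = 30 - 45 = -15
m × n = (285, -129, -15)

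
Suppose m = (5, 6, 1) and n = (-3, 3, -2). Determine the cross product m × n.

i: 6·(-2) - 1·3 = -12 - 3 = -15
j: 1·(-3) - 5·(-2) = -3 - (-10) = 7
k: 5·3 - 6·(-3) = 15 - (-18) = 33
m × n = (-15, 7, 33)

(-15, 7, 33)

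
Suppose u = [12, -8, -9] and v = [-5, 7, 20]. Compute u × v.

(-97, -195, 44)

i: (-8)·20 - (-9)·7 = -160 - (-63) = -97
j: (-9)·(-5) - 12·20 = 45 - 240 = -195
k: 12·7 - (-8)·(-5) = 84 - 40 = 44
u × v = (-97, -195, 44)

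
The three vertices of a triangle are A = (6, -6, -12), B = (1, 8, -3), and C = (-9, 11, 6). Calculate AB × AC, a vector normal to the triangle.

(99, -45, 125)

AB = (-5, 14, 9)
AC = (-15, 17, 18)
i: 14·18 - 9·17 = 252 - 153 = 99
j: 9·(-15) - (-5)·18 = -135 - (-90) = -45
k: (-5)·17 - 14·(-15) = -85 - (-210) = 125
AB × AC = (99, -45, 125)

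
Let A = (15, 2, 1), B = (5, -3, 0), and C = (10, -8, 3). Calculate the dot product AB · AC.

AB = B − A = (-10, -5, -1)
AC = C − A = (-5, -10, 2)
AB · AC = (-10)·(-5) + (-5)·(-10) + (-1)·2 = 50 + 50 - 2 = 98

98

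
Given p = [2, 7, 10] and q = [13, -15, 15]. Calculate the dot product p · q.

p · q = 2·13 + 7·(-15) + 10·15 = 26 - 105 + 150 = 71

71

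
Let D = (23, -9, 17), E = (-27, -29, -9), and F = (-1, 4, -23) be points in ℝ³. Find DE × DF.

DE = (-50, -20, -26)
DF = (-24, 13, -40)
i: (-20)·(-40) - (-26)·13 = 800 - (-338) = 1138
j: (-26)·(-24) - (-50)·(-40) = 624 - 2000 = -1376
k: (-50)·13 - (-20)·(-24) = -650 - 480 = -1130
DE × DF = (1138, -1376, -1130)

(1138, -1376, -1130)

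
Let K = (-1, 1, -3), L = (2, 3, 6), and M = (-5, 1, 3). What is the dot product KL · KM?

42

KL = L − K = (3, 2, 9)
KM = M − K = (-4, 0, 6)
KL · KM = 3·(-4) + 2·0 + 9·6 = -12 + 0 + 54 = 42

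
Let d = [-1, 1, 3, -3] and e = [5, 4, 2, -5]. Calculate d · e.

d · e = (-1)·5 + 1·4 + 3·2 + (-3)·(-5) = -5 + 4 + 6 + 15 = 20

20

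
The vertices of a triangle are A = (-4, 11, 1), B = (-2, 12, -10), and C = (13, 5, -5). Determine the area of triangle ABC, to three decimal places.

95.721

AB = (2, 1, -11),  AC = (17, -6, -6)
i: 1·(-6) - (-11)·(-6) = -6 - 66 = -72
j: (-11)·17 - 2·(-6) = -187 - (-12) = -175
k: 2·(-6) - 1·17 = -12 - 17 = -29
AB × AC = (-72, -175, -29)
|AB × AC| = √36650 ≈ 191.4419
area = ½ · 191.4419 ≈ 95.721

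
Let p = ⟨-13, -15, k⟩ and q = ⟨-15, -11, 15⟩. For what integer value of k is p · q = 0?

-24

p · q = (-13)·(-15) + (-15)·(-11) + k·15 = 360 + 15k
Set equal to 0: 15k = -360, so k = -24.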